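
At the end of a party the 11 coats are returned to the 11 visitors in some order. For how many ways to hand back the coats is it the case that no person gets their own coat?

14684570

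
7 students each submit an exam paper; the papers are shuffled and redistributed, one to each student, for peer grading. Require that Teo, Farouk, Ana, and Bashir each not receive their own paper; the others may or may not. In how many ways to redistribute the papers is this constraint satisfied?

2790

Let A_j be the event that the j-th constrained one is fixed. By inclusion-exclusion over the 4 events:
Σ_{j=0}^{4} (-1)^j C(4,j)(7-j)!
= C(4,0)·7! - C(4,1)·6! + C(4,2)·5! - C(4,3)·4! + C(4,4)·3!
= 5040 - 2880 + 720 - 96 + 6
= 2790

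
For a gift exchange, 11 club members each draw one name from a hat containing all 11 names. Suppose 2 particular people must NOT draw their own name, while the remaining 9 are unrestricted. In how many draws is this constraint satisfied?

Let A_j be the event that the j-th constrained one is fixed. By inclusion-exclusion over the 2 events:
Σ_{j=0}^{2} (-1)^j C(2,j)(11-j)!
= C(2,0)·11! - C(2,1)·10! + C(2,2)·9!
= 39916800 - 7257600 + 362880
= 33022080

33022080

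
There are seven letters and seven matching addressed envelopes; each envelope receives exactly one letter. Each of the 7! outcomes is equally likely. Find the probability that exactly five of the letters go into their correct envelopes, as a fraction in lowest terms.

1/240

Favorable outcomes: C(7,5)·!2 = 21·1 = 21.
Total outcomes: 7! = 5040.
Probability = 21/5040 = 1/240.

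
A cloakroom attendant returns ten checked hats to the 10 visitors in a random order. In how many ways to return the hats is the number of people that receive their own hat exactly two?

667485

Pick the 2 fixed positions: C(10,2) = 45 ways.
The other 8 form a derangement: !8 = 14833.
Total: 45 × 14833 = 667485.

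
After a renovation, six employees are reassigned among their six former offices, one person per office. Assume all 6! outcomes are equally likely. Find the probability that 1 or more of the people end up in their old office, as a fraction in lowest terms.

91/144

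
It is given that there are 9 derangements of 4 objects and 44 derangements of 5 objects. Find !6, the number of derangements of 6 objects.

!6 = (6-1)·(!5 + !4) = 5·(44 + 9) = 5·53 = 265.

265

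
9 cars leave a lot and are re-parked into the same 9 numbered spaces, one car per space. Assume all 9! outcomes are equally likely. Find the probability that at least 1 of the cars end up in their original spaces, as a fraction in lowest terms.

Favorable outcomes: Σ_{i≥1} C(9,i)·!(9-i) = 9·14833 + 36·1854 + 84·265 + 126·44 + 126·9 + 84·2 + 36·1 + 9·0 + 1·1 = 229384.
Total outcomes: 9! = 362880.
Probability = 229384/362880 = 28673/45360.

28673/45360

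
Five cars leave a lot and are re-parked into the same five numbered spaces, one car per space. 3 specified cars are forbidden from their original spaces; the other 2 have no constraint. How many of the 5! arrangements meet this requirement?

Let A_j be the event that the j-th constrained one is fixed. By inclusion-exclusion over the 3 events:
Σ_{j=0}^{3} (-1)^j C(3,j)(5-j)!
= C(3,0)·5! - C(3,1)·4! + C(3,2)·3! - C(3,3)·2!
= 120 - 72 + 18 - 2
= 64

64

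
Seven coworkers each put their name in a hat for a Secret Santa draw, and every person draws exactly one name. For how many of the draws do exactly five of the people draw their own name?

21

Pick the 5 fixed positions: C(7,5) = 21 ways.
The remaining 2 must be deranged: !2 = 1.
Total: 21 × 1 = 21.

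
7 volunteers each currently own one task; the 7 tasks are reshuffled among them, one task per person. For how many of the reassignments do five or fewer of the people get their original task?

# with exactly i fixed is C(7,i)·!(7-i); sum over i=0..5:
  i=0: C(7,0)·!7 = 1·1854 = 1854
  i=1: C(7,1)·!6 = 7·265 = 1855
  i=2: C(7,2)·!5 = 21·44 = 924
  i=3: C(7,3)·!4 = 35·9 = 315
  i=4: C(7,4)·!3 = 35·2 = 70
  i=5: C(7,5)·!2 = 21·1 = 21
Total = 5039.

5039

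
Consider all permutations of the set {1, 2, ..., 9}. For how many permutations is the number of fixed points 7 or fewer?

362879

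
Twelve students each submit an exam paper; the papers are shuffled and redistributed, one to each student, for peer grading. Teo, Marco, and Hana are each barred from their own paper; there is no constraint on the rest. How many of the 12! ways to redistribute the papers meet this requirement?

369774720

Let A_j be the event that the j-th constrained one is fixed. By inclusion-exclusion over the 3 events:
Σ_{j=0}^{3} (-1)^j C(3,j)(12-j)!
= C(3,0)·12! - C(3,1)·11! + C(3,2)·10! - C(3,3)·9!
= 479001600 - 119750400 + 10886400 - 362880
= 369774720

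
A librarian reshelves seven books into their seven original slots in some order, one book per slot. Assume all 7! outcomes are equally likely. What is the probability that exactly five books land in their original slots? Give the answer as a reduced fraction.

1/240

Favorable outcomes: C(7,5)·!2 = 21·1 = 21.
Total outcomes: 7! = 5040.
Probability = 21/5040 = 1/240.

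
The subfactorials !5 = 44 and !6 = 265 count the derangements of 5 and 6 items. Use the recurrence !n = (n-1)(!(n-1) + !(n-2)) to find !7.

!7 = (7-1)·(!6 + !5) = 6·(265 + 44) = 6·309 = 1854.

1854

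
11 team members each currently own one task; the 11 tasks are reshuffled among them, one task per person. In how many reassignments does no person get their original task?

The subfactorial !11 = [11!/e] (nearest integer).
11! = 39916800, and 39916800/e ≈ 14684570.08, so !11 = 14684570.

14684570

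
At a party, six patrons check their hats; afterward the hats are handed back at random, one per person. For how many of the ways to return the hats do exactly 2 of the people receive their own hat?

Choose which 2 of the 6 are fixed: C(6,2) = 15.
The remaining 4 must be deranged: !4 = 9.
Total: 15 × 9 = 135.

135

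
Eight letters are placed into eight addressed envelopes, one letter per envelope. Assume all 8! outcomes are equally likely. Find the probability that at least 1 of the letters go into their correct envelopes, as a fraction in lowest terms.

Favorable outcomes: Σ_{i≥1} C(8,i)·!(8-i) = 8·1854 + 28·265 + 56·44 + 70·9 + 56·2 + 28·1 + 8·0 + 1·1 = 25487.
Total outcomes: 8! = 40320.
Probability = 25487/40320 = 3641/5760.

3641/5760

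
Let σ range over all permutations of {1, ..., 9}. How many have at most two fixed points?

333737

# with exactly i fixed is C(9,i)·!(9-i); sum over i=0..2:
  i=0: C(9,0)·!9 = 1·133496 = 133496
  i=1: C(9,1)·!8 = 9·14833 = 133497
  i=2: C(9,2)·!7 = 36·1854 = 66744
Total = 333737.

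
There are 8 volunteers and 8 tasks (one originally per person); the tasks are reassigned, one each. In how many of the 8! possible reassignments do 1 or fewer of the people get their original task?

29665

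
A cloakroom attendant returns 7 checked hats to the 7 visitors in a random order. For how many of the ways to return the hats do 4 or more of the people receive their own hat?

92

Sum C(7,i)·!(7-i) for i = 4..7:
  i=4: C(7,4)·!3 = 35·2 = 70
  i=5: C(7,5)·!2 = 21·1 = 21
  i=6: C(7,6)·!1 = 7·0 = 0
  i=7: C(7,7)·!0 = 1·1 = 1
Total = 92.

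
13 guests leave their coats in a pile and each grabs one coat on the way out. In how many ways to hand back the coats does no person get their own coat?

2290792932

Recurrence: !13 = 13·!12 + (-1)^13.
!13 = 13·176214841 - 1 = 2290792932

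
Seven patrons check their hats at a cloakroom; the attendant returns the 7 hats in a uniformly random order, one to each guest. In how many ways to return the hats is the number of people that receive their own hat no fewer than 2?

1331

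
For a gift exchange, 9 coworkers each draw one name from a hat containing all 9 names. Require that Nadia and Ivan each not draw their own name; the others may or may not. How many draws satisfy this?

287280

Inclusion-exclusion on the 2 forbidden self-matches:
Σ_{j=0}^{2} (-1)^j C(2,j)(9-j)!
= C(2,0)·9! - C(2,1)·8! + C(2,2)·7!
= 362880 - 80640 + 5040
= 287280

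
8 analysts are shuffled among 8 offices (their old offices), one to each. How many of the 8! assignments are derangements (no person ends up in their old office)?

Recurrence: !8 = 7·(!7 + !6).
!8 = 7·(1854 + 265) = 7·2119 = 14833

14833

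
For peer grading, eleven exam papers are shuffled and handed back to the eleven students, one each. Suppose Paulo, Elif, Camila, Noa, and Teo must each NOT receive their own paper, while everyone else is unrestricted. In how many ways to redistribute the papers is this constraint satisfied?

Let A_j be the event that the j-th constrained one is fixed. By inclusion-exclusion over the 5 events:
Σ_{j=0}^{5} (-1)^j C(5,j)(11-j)!
= C(5,0)·11! - C(5,1)·10! + C(5,2)·9! - C(5,3)·8! + C(5,4)·7! - C(5,5)·6!
= 39916800 - 18144000 + 3628800 - 403200 + 25200 - 720
= 25022880

25022880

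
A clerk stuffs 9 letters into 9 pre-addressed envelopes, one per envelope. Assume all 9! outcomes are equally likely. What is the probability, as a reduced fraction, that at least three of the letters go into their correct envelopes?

29143/362880

Favorable outcomes: Σ_{i≥3} C(9,i)·!(9-i) = 84·265 + 126·44 + 126·9 + 84·2 + 36·1 + 9·0 + 1·1 = 29143.
Total outcomes: 9! = 362880.
Probability = 29143/362880 = 29143/362880.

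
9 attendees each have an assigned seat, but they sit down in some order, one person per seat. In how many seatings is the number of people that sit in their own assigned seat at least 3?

29143

# with exactly i fixed is C(9,i)·!(9-i); sum over i=3..9:
  i=3: C(9,3)·!6 = 84·265 = 22260
  i=4: C(9,4)·!5 = 126·44 = 5544
  i=5: C(9,5)·!4 = 126·9 = 1134
  i=6: C(9,6)·!3 = 84·2 = 168
  i=7: C(9,7)·!2 = 36·1 = 36
  i=8: C(9,8)·!1 = 9·0 = 0
  i=9: C(9,9)·!0 = 1·1 = 1
Total = 29143.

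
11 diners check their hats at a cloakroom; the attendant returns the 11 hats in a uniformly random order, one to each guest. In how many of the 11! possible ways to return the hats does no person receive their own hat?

!11 is the nearest integer to 11!/e.
11! = 39916800, and 39916800/e ≈ 14684570.08, so !11 = 14684570.

14684570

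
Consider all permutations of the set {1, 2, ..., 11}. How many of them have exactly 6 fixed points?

Pick the 6 fixed positions: C(11,6) = 462 ways.
The other 5 form a derangement: !5 = 44.
Total: 462 × 44 = 20328.

20328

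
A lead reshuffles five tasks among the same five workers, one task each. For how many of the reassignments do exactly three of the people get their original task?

Pick the 3 fixed positions: C(5,3) = 10 ways.
The remaining 2 must be deranged: !2 = 1.
Total: 10 × 1 = 10.

10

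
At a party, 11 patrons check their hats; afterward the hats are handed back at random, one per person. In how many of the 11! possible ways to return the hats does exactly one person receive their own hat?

Pick the single fixed position: C(11,1) = 11 ways.
The other 10 form a derangement: !10 = 1334961.
Total: 11 × 1334961 = 14684571.

14684571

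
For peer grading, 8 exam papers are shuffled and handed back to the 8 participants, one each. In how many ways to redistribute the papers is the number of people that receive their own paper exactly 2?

7420

Pick the 2 fixed positions: C(8,2) = 28 ways.
The other 6 form a derangement: !6 = 265.
Total: 28 × 265 = 7420.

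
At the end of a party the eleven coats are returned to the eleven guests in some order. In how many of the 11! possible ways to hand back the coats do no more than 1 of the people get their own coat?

Sum C(11,i)·!(11-i) for i = 0..1:
  i=0: C(11,0)·!11 = 1·14684570 = 14684570
  i=1: C(11,1)·!10 = 11·1334961 = 14684571
Total = 29369141.

29369141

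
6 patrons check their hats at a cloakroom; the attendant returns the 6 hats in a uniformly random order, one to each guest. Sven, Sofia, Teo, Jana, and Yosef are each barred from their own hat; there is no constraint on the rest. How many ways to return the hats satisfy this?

309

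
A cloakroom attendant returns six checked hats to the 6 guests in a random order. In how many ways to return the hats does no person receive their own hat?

Use !n = (n-1)(!(n-1) + !(n-2)).
!6 = 5·(44 + 9) = 5·53 = 265

265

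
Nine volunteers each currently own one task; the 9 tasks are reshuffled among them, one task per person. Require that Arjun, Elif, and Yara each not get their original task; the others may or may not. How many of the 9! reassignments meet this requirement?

256320

Let A_j be the event that the j-th constrained one is fixed. By inclusion-exclusion over the 3 events:
Σ_{j=0}^{3} (-1)^j C(3,j)(9-j)!
= C(3,0)·9! - C(3,1)·8! + C(3,2)·7! - C(3,3)·6!
= 362880 - 120960 + 15120 - 720
= 256320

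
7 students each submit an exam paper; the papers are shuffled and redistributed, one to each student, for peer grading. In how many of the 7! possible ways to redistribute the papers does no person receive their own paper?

1854

Recurrence: !7 = 7·!6 + (-1)^7.
!7 = 7·265 - 1 = 1854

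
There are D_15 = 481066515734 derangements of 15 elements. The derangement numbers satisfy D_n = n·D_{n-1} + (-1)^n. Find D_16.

D_16 = 16·481066515734 + 1 = 7697064251745.

7697064251745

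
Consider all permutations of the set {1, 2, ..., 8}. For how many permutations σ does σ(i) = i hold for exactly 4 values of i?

Pick the 4 fixed positions: C(8,4) = 70 ways.
The other 4 form a derangement: !4 = 9.
Total: 70 × 9 = 630.

630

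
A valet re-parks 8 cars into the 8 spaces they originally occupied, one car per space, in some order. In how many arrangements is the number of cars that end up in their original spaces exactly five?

Choose which 5 of the 8 are fixed: C(8,5) = 56.
The other 3 form a derangement: !3 = 2.
Total: 56 × 2 = 112.

112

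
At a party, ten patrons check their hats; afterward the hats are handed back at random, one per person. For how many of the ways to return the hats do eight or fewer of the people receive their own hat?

Sum C(10,i)·!(10-i) for i = 0..8:
  i=0: C(10,0)·!10 = 1·1334961 = 1334961
  i=1: C(10,1)·!9 = 10·133496 = 1334960
  i=2: C(10,2)·!8 = 45·14833 = 667485
  i=3: C(10,3)·!7 = 120·1854 = 222480
  i=4: C(10,4)·!6 = 210·265 = 55650
  i=5: C(10,5)·!5 = 252·44 = 11088
  i=6: C(10,6)·!4 = 210·9 = 1890
  i=7: C(10,7)·!3 = 120·2 = 240
  i=8: C(10,8)·!2 = 45·1 = 45
Total = 3628799.

3628799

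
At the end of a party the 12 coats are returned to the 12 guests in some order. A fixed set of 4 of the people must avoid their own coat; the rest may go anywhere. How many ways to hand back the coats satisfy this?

339696000

Inclusion-exclusion on the 4 forbidden self-matches:
Σ_{j=0}^{4} (-1)^j C(4,j)(12-j)!
= C(4,0)·12! - C(4,1)·11! + C(4,2)·10! - C(4,3)·9! + C(4,4)·8!
= 479001600 - 159667200 + 21772800 - 1451520 + 40320
= 339696000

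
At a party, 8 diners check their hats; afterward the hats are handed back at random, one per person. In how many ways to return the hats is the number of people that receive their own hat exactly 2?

Pick the 2 fixed positions: C(8,2) = 28 ways.
The other 6 form a derangement: !6 = 265.
Total: 28 × 265 = 7420.

7420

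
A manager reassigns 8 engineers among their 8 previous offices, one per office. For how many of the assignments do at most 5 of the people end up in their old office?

40291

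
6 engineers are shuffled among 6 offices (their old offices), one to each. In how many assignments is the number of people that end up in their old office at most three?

704

# with exactly i fixed is C(6,i)·!(6-i); sum over i=0..3:
  i=0: C(6,0)·!6 = 1·265 = 265
  i=1: C(6,1)·!5 = 6·44 = 264
  i=2: C(6,2)·!4 = 15·9 = 135
  i=3: C(6,3)·!3 = 20·2 = 40
Total = 704.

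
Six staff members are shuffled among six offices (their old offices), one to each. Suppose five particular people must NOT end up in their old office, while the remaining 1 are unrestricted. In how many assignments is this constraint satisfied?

Let A_j be the event that the j-th constrained one is fixed. By inclusion-exclusion over the 5 events:
Σ_{j=0}^{5} (-1)^j C(5,j)(6-j)!
= C(5,0)·6! - C(5,1)·5! + C(5,2)·4! - C(5,3)·3! + C(5,4)·2! - C(5,5)·1!
= 720 - 600 + 240 - 60 + 10 - 1
= 309

309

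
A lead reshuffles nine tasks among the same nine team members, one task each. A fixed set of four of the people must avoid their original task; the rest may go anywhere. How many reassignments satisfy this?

229080

Inclusion-exclusion on the 4 forbidden self-matches:
Σ_{j=0}^{4} (-1)^j C(4,j)(9-j)!
= C(4,0)·9! - C(4,1)·8! + C(4,2)·7! - C(4,3)·6! + C(4,4)·5!
= 362880 - 161280 + 30240 - 2880 + 120
= 229080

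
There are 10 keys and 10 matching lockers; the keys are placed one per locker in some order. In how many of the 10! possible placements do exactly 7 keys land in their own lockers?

240

Pick the 7 fixed positions: C(10,7) = 120 ways.
The other 3 form a derangement: !3 = 2.
Total: 120 × 2 = 240.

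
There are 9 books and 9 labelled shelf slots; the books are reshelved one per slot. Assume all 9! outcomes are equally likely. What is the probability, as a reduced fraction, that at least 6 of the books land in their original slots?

41/72576

Favorable outcomes: Σ_{i≥6} C(9,i)·!(9-i) = 84·2 + 36·1 + 9·0 + 1·1 = 205.
Total outcomes: 9! = 362880.
Probability = 205/362880 = 41/72576.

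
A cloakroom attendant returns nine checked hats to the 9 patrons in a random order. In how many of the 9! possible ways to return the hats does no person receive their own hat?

The subfactorial !9 = [9!/e] (nearest integer).
9! = 362880, and 362880/e ≈ 133496.09, so !9 = 133496.

133496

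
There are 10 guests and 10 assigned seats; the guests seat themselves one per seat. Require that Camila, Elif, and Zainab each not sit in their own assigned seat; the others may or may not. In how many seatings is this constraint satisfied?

Let A_j be the event that the j-th constrained one is fixed. By inclusion-exclusion over the 3 events:
Σ_{j=0}^{3} (-1)^j C(3,j)(10-j)!
= C(3,0)·10! - C(3,1)·9! + C(3,2)·8! - C(3,3)·7!
= 3628800 - 1088640 + 120960 - 5040
= 2656080

2656080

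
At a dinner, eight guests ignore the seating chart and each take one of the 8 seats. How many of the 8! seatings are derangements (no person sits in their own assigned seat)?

14833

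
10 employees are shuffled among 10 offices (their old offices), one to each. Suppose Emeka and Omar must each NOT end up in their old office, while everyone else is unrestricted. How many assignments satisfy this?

Let A_j be the event that the j-th constrained one is fixed. By inclusion-exclusion over the 2 events:
Σ_{j=0}^{2} (-1)^j C(2,j)(10-j)!
= C(2,0)·10! - C(2,1)·9! + C(2,2)·8!
= 3628800 - 725760 + 40320
= 2943360

2943360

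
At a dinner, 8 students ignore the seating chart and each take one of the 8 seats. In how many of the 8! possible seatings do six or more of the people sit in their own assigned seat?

Sum C(8,i)·!(8-i) for i = 6..8:
  i=6: C(8,6)·!2 = 28·1 = 28
  i=7: C(8,7)·!1 = 8·0 = 0
  i=8: C(8,8)·!0 = 1·1 = 1
Total = 29.

29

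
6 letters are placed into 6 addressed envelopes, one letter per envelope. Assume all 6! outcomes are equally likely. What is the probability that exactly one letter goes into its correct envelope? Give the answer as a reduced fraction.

11/30

Favorable outcomes: C(6,1)·!5 = 6·44 = 264.
Total outcomes: 6! = 720.
Probability = 264/720 = 11/30.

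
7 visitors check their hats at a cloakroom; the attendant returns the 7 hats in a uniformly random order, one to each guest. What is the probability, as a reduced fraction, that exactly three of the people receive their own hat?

Favorable outcomes: C(7,3)·!4 = 35·9 = 315.
Total outcomes: 7! = 5040.
Probability = 315/5040 = 1/16.

1/16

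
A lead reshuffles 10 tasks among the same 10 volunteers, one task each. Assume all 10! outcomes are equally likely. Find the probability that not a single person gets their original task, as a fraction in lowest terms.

Favorable outcomes: !10 = 1334961.
Total outcomes: 10! = 3628800.
Probability = 1334961/3628800 = 16481/44800.

16481/44800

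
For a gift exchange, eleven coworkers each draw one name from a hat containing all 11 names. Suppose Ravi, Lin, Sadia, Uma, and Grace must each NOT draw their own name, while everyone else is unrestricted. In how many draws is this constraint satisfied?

Inclusion-exclusion on the 5 forbidden self-matches:
Σ_{j=0}^{5} (-1)^j C(5,j)(11-j)!
= C(5,0)·11! - C(5,1)·10! + C(5,2)·9! - C(5,3)·8! + C(5,4)·7! - C(5,5)·6!
= 39916800 - 18144000 + 3628800 - 403200 + 25200 - 720
= 25022880

25022880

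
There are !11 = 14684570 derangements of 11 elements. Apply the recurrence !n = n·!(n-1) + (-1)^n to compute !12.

!12 = 12·14684570 + 1 = 176214841.

176214841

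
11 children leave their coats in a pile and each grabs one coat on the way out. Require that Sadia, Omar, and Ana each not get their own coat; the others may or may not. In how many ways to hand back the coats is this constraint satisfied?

30078720

Inclusion-exclusion on the 3 forbidden self-matches:
Σ_{j=0}^{3} (-1)^j C(3,j)(11-j)!
= C(3,0)·11! - C(3,1)·10! + C(3,2)·9! - C(3,3)·8!
= 39916800 - 10886400 + 1088640 - 40320
= 30078720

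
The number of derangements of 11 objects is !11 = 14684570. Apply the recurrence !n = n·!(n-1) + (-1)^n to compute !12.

176214841

!12 = 12·14684570 + 1 = 176214841.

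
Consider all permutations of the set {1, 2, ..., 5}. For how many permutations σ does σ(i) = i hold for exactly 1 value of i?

Choose which one of the 5 is fixed: C(5,1) = 5.
The other 4 form a derangement: !4 = 9.
Total: 5 × 9 = 45.

45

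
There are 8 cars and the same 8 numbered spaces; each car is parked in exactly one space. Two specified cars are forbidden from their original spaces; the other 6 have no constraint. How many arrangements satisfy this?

Inclusion-exclusion on the 2 forbidden self-matches:
Σ_{j=0}^{2} (-1)^j C(2,j)(8-j)!
= C(2,0)·8! - C(2,1)·7! + C(2,2)·6!
= 40320 - 10080 + 720
= 30960

30960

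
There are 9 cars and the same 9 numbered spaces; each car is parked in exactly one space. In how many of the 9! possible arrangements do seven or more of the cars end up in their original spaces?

37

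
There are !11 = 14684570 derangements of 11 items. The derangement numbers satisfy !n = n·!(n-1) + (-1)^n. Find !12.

176214841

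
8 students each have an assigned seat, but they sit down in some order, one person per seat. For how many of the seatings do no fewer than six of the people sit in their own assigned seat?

29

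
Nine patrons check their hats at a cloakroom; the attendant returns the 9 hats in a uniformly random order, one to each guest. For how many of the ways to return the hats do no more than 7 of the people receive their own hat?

362879

Sum C(9,i)·!(9-i) for i = 0..7:
  i=0: C(9,0)·!9 = 1·133496 = 133496
  i=1: C(9,1)·!8 = 9·14833 = 133497
  i=2: C(9,2)·!7 = 36·1854 = 66744
  i=3: C(9,3)·!6 = 84·265 = 22260
  i=4: C(9,4)·!5 = 126·44 = 5544
  i=5: C(9,5)·!4 = 126·9 = 1134
  i=6: C(9,6)·!3 = 84·2 = 168
  i=7: C(9,7)·!2 = 36·1 = 36
Total = 362879.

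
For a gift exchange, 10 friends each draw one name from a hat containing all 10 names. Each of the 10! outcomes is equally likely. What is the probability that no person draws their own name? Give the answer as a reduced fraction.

16481/44800

Favorable outcomes: !10 = 1334961.
Total outcomes: 10! = 3628800.
Probability = 1334961/3628800 = 16481/44800.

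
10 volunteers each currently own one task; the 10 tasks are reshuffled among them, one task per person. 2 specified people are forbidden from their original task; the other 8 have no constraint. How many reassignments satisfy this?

Let A_j be the event that the j-th constrained one is fixed. By inclusion-exclusion over the 2 events:
Σ_{j=0}^{2} (-1)^j C(2,j)(10-j)!
= C(2,0)·10! - C(2,1)·9! + C(2,2)·8!
= 3628800 - 725760 + 40320
= 2943360

2943360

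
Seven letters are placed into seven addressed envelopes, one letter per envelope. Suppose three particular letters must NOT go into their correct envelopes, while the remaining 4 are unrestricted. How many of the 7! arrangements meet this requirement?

Inclusion-exclusion on the 3 forbidden self-matches:
Σ_{j=0}^{3} (-1)^j C(3,j)(7-j)!
= C(3,0)·7! - C(3,1)·6! + C(3,2)·5! - C(3,3)·4!
= 5040 - 2160 + 360 - 24
= 3216

3216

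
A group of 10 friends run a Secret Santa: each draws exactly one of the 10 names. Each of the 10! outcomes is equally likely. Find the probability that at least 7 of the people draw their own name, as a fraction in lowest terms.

Favorable outcomes: Σ_{i≥7} C(10,i)·!(10-i) = 120·2 + 45·1 + 10·0 + 1·1 = 286.
Total outcomes: 10! = 3628800.
Probability = 286/3628800 = 143/1814400.

143/1814400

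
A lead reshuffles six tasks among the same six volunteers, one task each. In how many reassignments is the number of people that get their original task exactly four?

15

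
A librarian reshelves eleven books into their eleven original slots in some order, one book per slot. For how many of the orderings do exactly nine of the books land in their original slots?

55

Choose which 9 of the 11 are fixed: C(11,9) = 55.
The remaining 2 must be deranged: !2 = 1.
Total: 55 × 1 = 55.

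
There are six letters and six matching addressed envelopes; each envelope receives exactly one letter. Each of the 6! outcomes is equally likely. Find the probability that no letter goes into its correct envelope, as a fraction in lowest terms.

Favorable outcomes: !6 = 265.
Total outcomes: 6! = 720.
Probability = 265/720 = 53/144.

53/144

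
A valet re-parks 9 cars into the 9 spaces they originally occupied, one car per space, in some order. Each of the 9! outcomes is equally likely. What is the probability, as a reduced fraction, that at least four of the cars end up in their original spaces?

6883/362880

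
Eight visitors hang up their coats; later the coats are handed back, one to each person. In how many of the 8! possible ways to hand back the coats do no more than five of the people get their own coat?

40291

Sum C(8,i)·!(8-i) for i = 0..5:
  i=0: C(8,0)·!8 = 1·14833 = 14833
  i=1: C(8,1)·!7 = 8·1854 = 14832
  i=2: C(8,2)·!6 = 28·265 = 7420
  i=3: C(8,3)·!5 = 56·44 = 2464
  i=4: C(8,4)·!4 = 70·9 = 630
  i=5: C(8,5)·!3 = 56·2 = 112
Total = 40291.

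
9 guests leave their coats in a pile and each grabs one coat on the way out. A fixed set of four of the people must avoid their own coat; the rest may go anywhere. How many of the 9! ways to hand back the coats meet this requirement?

Inclusion-exclusion on the 4 forbidden self-matches:
Σ_{j=0}^{4} (-1)^j C(4,j)(9-j)!
= C(4,0)·9! - C(4,1)·8! + C(4,2)·7! - C(4,3)·6! + C(4,4)·5!
= 362880 - 161280 + 30240 - 2880 + 120
= 229080

229080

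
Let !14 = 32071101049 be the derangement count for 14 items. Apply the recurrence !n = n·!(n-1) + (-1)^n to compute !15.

481066515734

!15 = 15·32071101049 - 1 = 481066515734.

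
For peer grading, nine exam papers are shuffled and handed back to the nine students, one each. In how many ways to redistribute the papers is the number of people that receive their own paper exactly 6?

Pick the 6 fixed positions: C(9,6) = 84 ways.
The remaining 3 must be deranged: !3 = 2.
Total: 84 × 2 = 168.

168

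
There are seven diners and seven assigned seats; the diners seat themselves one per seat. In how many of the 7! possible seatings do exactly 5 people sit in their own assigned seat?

Pick the 5 fixed positions: C(7,5) = 21 ways.
The other 2 form a derangement: !2 = 1.
Total: 21 × 1 = 21.

21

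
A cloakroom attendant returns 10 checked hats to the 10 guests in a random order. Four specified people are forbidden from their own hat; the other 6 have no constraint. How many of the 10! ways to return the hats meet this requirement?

2399760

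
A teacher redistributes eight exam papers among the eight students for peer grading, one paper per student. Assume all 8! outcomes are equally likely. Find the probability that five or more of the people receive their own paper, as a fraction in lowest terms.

47/13440

Favorable outcomes: Σ_{i≥5} C(8,i)·!(8-i) = 56·2 + 28·1 + 8·0 + 1·1 = 141.
Total outcomes: 8! = 40320.
Probability = 141/40320 = 47/13440.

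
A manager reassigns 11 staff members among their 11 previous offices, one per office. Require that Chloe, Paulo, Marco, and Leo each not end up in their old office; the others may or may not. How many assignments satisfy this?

27422640

Inclusion-exclusion on the 4 forbidden self-matches:
Σ_{j=0}^{4} (-1)^j C(4,j)(11-j)!
= C(4,0)·11! - C(4,1)·10! + C(4,2)·9! - C(4,3)·8! + C(4,4)·7!
= 39916800 - 14515200 + 2177280 - 161280 + 5040
= 27422640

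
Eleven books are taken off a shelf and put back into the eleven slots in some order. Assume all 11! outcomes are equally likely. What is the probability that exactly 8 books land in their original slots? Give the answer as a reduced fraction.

1/120960

Favorable outcomes: C(11,8)·!3 = 165·2 = 330.
Total outcomes: 11! = 39916800.
Probability = 330/39916800 = 1/120960.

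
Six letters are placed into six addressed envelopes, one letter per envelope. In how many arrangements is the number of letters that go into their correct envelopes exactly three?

Pick the 3 fixed positions: C(6,3) = 20 ways.
The other 3 form a derangement: !3 = 2.
Total: 20 × 2 = 40.

40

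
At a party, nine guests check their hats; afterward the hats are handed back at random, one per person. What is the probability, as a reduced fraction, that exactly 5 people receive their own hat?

Favorable outcomes: C(9,5)·!4 = 126·9 = 1134.
Total outcomes: 9! = 362880.
Probability = 1134/362880 = 1/320.

1/320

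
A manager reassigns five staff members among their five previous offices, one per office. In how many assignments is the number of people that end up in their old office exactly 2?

20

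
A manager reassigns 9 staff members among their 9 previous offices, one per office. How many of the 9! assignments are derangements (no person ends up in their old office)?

The subfactorial !9 = [9!/e] (nearest integer).
9! = 362880, and 362880/e ≈ 133496.09, so !9 = 133496.

133496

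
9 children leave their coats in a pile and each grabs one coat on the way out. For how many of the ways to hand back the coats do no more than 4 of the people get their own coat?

361541

# with exactly i fixed is C(9,i)·!(9-i); sum over i=0..4:
  i=0: C(9,0)·!9 = 1·133496 = 133496
  i=1: C(9,1)·!8 = 9·14833 = 133497
  i=2: C(9,2)·!7 = 36·1854 = 66744
  i=3: C(9,3)·!6 = 84·265 = 22260
  i=4: C(9,4)·!5 = 126·44 = 5544
Total = 361541.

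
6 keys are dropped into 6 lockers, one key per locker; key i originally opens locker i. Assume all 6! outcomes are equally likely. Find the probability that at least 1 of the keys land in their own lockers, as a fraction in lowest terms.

91/144

Favorable outcomes: Σ_{i≥1} C(6,i)·!(6-i) = 6·44 + 15·9 + 20·2 + 15·1 + 6·0 + 1·1 = 455.
Total outcomes: 6! = 720.
Probability = 455/720 = 91/144.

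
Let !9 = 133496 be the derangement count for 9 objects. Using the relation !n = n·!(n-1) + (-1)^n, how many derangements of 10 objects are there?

1334961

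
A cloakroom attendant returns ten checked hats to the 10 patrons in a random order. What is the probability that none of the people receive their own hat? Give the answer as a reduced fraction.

Favorable outcomes: !10 = 1334961.
Total outcomes: 10! = 3628800.
Probability = 1334961/3628800 = 16481/44800.

16481/44800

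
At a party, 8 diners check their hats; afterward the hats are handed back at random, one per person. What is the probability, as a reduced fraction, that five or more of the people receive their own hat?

Favorable outcomes: Σ_{i≥5} C(8,i)·!(8-i) = 56·2 + 28·1 + 8·0 + 1·1 = 141.
Total outcomes: 8! = 40320.
Probability = 141/40320 = 47/13440.

47/13440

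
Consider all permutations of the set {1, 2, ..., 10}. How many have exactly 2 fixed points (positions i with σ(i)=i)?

Choose which 2 of the 10 are fixed: C(10,2) = 45.
The remaining 8 must be deranged: !8 = 14833.
Total: 45 × 14833 = 667485.

667485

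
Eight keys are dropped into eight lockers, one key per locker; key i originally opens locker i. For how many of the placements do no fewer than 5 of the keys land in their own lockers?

141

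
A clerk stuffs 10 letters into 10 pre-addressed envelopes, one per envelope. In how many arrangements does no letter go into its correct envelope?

1334961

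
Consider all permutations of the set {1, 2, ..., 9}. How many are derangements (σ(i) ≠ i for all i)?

133496

!9 = 9! · Σ_{k=0}^{9} (-1)^k/k!
= 9! - 9!/1! + 9!/2! - 9!/3! + 9!/4! - 9!/5! + 9!/6! - 9!/7! + 9!/8! - 9!/9!
= 362880 - 362880 + 181440 - 60480 + 15120 - 3024 + 504 - 72 + 9 - 1
= 133496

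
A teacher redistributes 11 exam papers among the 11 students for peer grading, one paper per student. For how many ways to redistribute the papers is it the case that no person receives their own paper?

By inclusion-exclusion, !11 = Σ (-1)^k · 11!/k! for k=0..11
= 11! - 11!/1! + 11!/2! - 11!/3! + 11!/4! - 11!/5! + 11!/6! - 11!/7! + 11!/8! - 11!/9! + 11!/10! - 11!/11!
= 39916800 - 39916800 + 19958400 - 6652800 + 1663200 - 332640 + 55440 - 7920 + 990 - 110 + 11 - 1
= 14684570

14684570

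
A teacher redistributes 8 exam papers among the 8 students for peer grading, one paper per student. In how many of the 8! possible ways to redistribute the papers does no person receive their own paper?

The subfactorial !8 = [8!/e] (nearest integer).
8! = 40320, and 40320/e ≈ 14832.90, so !8 = 14833.

14833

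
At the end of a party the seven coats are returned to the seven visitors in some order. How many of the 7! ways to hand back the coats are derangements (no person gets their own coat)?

The subfactorial !7 = [7!/e] (nearest integer).
7! = 5040, and 5040/e ≈ 1854.11, so !7 = 1854.

1854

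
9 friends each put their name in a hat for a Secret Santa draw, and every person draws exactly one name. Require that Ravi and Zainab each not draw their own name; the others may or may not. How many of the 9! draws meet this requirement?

Inclusion-exclusion on the 2 forbidden self-matches:
Σ_{j=0}^{2} (-1)^j C(2,j)(9-j)!
= C(2,0)·9! - C(2,1)·8! + C(2,2)·7!
= 362880 - 80640 + 5040
= 287280

287280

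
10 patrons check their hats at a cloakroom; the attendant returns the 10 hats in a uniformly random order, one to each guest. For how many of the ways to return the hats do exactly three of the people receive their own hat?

Pick the 3 fixed positions: C(10,3) = 120 ways.
The other 7 form a derangement: !7 = 1854.
Total: 120 × 1854 = 222480.

222480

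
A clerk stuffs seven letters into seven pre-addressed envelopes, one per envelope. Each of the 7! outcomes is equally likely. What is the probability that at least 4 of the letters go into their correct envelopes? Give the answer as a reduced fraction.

Favorable outcomes: Σ_{i≥4} C(7,i)·!(7-i) = 35·2 + 21·1 + 7·0 + 1·1 = 92.
Total outcomes: 7! = 5040.
Probability = 92/5040 = 23/1260.

23/1260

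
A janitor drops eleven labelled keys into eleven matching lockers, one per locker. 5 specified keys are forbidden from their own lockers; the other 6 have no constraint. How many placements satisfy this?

Inclusion-exclusion on the 5 forbidden self-matches:
Σ_{j=0}^{5} (-1)^j C(5,j)(11-j)!
= C(5,0)·11! - C(5,1)·10! + C(5,2)·9! - C(5,3)·8! + C(5,4)·7! - C(5,5)·6!
= 39916800 - 18144000 + 3628800 - 403200 + 25200 - 720
= 25022880

25022880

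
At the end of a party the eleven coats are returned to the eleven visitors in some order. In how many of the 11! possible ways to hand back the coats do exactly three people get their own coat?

2447445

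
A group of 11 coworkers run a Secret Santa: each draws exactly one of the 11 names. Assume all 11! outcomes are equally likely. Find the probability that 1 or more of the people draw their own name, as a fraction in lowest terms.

2523223/3991680

Favorable outcomes: Σ_{i≥1} C(11,i)·!(11-i) = 11·1334961 + 55·133496 + 165·14833 + 330·1854 + 462·265 + 462·44 + 330·9 + 165·2 + 55·1 + 11·0 + 1·1 = 25232230.
Total outcomes: 11! = 39916800.
Probability = 25232230/39916800 = 2523223/3991680.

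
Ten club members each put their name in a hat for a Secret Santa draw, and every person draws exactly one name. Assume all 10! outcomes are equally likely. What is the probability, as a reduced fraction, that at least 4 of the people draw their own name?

34457/1814400

Favorable outcomes: Σ_{i≥4} C(10,i)·!(10-i) = 210·265 + 252·44 + 210·9 + 120·2 + 45·1 + 10·0 + 1·1 = 68914.
Total outcomes: 10! = 3628800.
Probability = 68914/3628800 = 34457/1814400.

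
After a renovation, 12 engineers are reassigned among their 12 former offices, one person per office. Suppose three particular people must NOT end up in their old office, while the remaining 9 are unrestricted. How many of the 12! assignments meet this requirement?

Let A_j be the event that the j-th constrained one is fixed. By inclusion-exclusion over the 3 events:
Σ_{j=0}^{3} (-1)^j C(3,j)(12-j)!
= C(3,0)·12! - C(3,1)·11! + C(3,2)·10! - C(3,3)·9!
= 479001600 - 119750400 + 10886400 - 362880
= 369774720

369774720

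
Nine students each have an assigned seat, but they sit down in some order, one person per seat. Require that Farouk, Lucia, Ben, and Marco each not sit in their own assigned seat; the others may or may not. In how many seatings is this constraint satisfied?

229080

Let A_j be the event that the j-th constrained one is fixed. By inclusion-exclusion over the 4 events:
Σ_{j=0}^{4} (-1)^j C(4,j)(9-j)!
= C(4,0)·9! - C(4,1)·8! + C(4,2)·7! - C(4,3)·6! + C(4,4)·5!
= 362880 - 161280 + 30240 - 2880 + 120
= 229080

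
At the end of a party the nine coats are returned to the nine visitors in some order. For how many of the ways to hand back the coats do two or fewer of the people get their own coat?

333737

# with exactly i fixed is C(9,i)·!(9-i); sum over i=0..2:
  i=0: C(9,0)·!9 = 1·133496 = 133496
  i=1: C(9,1)·!8 = 9·14833 = 133497
  i=2: C(9,2)·!7 = 36·1854 = 66744
Total = 333737.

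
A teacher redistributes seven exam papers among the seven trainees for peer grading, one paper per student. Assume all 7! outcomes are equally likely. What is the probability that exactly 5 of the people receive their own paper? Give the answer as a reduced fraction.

1/240

Favorable outcomes: C(7,5)·!2 = 21·1 = 21.
Total outcomes: 7! = 5040.
Probability = 21/5040 = 1/240.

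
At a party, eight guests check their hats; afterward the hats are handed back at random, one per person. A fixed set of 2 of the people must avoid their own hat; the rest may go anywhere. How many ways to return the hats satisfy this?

30960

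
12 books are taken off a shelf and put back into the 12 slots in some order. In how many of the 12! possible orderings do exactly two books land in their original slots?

88107426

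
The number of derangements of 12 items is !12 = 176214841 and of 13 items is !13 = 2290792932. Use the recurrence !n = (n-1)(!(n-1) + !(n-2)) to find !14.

32071101049

!14 = (14-1)·(!13 + !12) = 13·(2290792932 + 176214841) = 13·2467007773 = 32071101049.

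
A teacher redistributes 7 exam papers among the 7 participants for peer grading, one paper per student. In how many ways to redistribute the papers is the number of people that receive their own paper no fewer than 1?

3186

Sum C(7,i)·!(7-i) for i = 1..7:
  i=1: C(7,1)·!6 = 7·265 = 1855
  i=2: C(7,2)·!5 = 21·44 = 924
  i=3: C(7,3)·!4 = 35·9 = 315
  i=4: C(7,4)·!3 = 35·2 = 70
  i=5: C(7,5)·!2 = 21·1 = 21
  i=6: C(7,6)·!1 = 7·0 = 0
  i=7: C(7,7)·!0 = 1·1 = 1
Total = 3186.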